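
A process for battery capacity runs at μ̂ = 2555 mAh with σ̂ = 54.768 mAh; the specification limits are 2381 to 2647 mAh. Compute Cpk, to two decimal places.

0.56

Cpu = (USL − μ̂) / (3σ̂) = (2647 − 2555) / (3 × 54.768) = 0.5599; Cpl = (μ̂ − LSL) / (3σ̂) = (2555 − 2381) / (3 × 54.768) = 1.0590; Cpk = min(Cpu, Cpl) = 0.5599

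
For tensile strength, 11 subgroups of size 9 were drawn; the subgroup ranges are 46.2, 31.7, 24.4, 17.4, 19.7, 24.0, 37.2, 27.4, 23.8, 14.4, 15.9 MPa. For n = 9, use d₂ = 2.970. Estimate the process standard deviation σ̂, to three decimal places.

8.635

R̄ = (46.2 + 31.7 + 24.4 + 17.4 + 19.7 + 24.0 + 37.2 + 27.4 + 23.8 + 14.4 + 15.9) / 11 = 25.6455
σ̂ = R̄ / d₂ = 25.6455 / 2.970 = 8.6348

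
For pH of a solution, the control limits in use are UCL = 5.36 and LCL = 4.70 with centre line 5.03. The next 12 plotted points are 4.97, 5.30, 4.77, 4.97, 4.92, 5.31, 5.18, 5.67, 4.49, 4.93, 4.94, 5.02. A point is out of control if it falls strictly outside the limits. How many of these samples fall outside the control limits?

Compare each point to [4.70, 5.36]: sample 8 = 5.67 > UCL; sample 9 = 4.49 < LCL.

2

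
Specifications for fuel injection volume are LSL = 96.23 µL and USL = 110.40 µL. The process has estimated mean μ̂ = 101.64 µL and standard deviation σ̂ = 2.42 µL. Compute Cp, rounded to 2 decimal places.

Cp = (USL − LSL) / (6σ̂) = (110.40 − 96.23) / (6 × 2.42) = 14.1700 / 14.5200 = 0.9759

0.98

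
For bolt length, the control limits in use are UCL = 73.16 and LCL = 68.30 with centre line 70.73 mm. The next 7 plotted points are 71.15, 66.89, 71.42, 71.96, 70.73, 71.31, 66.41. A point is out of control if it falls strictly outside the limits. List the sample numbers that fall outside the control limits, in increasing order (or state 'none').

Compare each point to [68.30, 73.16]: sample 2 = 66.89 < LCL; sample 7 = 66.41 < LCL.

2, 7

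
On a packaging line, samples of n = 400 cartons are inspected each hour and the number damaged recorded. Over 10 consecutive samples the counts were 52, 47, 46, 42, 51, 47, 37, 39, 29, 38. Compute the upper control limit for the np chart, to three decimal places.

61.347

p̄ = Σdᵢ / (k·n) = 428 / (10 × 400) = 0.10700
UCL = np̄ + 3·√(np̄(1−p̄)) = 42.8000 + 3 × √(42.8000×0.89300) = 42.8000 + 3 × 6.1823 = 61.3468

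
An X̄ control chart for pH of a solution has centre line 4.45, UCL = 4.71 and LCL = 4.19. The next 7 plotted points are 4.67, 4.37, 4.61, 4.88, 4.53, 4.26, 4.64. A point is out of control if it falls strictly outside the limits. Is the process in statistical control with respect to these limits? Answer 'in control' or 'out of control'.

out of control

Compare each point to [4.19, 4.71]: sample 4 = 4.88 > UCL.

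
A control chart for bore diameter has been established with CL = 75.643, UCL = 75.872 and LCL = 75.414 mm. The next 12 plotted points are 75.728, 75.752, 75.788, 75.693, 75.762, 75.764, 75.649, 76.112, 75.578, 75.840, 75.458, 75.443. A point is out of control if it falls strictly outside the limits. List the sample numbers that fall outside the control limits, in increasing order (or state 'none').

8

Compare each point to [75.414, 75.872]: sample 8 = 76.112 > UCL.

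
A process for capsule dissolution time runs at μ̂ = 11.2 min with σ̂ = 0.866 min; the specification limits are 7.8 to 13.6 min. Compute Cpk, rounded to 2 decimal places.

0.92

Cpu = (USL − μ̂) / (3σ̂) = (13.6 − 11.2) / (3 × 0.866) = 0.9238; Cpl = (μ̂ − LSL) / (3σ̂) = (11.2 − 7.8) / (3 × 0.866) = 1.3087; Cpk = min(Cpu, Cpl) = 0.9238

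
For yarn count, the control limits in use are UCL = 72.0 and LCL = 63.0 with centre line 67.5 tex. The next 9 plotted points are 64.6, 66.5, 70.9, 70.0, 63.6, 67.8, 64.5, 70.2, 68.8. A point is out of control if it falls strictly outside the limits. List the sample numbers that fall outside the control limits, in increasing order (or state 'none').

All 9 points lie within [63.0, 72.0].

none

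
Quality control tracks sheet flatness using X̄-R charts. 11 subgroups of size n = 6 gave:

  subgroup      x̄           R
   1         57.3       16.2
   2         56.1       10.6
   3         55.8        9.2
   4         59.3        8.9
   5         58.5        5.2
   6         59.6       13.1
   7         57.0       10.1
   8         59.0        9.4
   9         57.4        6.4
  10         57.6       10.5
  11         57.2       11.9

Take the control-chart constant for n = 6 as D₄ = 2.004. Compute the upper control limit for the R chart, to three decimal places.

20.313

R̄ = (16.2 + 10.6 + 9.2 + 8.9 + 5.2 + 13.1 + 10.1 + 9.4 + 6.4 + 10.5 + 11.9) / 11 = 111.5000 / 11 = 10.1364
UCL_R = D₄·R̄ = 2.004 × 10.1364 = 20.3133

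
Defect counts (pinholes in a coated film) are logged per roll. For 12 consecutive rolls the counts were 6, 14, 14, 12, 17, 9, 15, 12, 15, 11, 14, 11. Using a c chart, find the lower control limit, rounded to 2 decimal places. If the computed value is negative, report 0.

1.89

c̄ = (6 + 14 + 14 + 12 + 17 + 9 + 15 + 12 + 15 + 11 + 14 + 11) / 12 = 150 / 12 = 12.5000
LCL = c̄ − 3√c̄ = 12.5000 − 3 × 3.5355 = 1.8934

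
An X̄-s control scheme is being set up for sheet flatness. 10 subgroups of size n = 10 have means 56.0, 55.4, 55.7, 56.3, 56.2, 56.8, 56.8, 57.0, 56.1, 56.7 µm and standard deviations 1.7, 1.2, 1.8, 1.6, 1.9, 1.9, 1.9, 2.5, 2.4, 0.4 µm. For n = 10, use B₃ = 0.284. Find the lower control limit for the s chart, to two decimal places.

s̄ = (1.7 + 1.2 + 1.8 + 1.6 + 1.9 + 1.9 + 1.9 + 2.5 + 2.4 + 0.4) / 10 = 1.7300
LCL_s = B₃·s̄ = 0.284 × 1.7300 = 0.4913

0.49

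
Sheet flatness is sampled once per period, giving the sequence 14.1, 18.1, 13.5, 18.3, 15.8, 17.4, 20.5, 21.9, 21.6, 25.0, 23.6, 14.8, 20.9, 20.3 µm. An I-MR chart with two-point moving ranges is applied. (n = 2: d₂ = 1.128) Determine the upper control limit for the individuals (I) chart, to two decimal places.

27.70

X̄ = (14.1 + 18.1 + 13.5 + 18.3 + 15.8 + 17.4 + 20.5 + 21.9 + 21.6 + 25.0 + 23.6 + 14.8 + 20.9 + 20.3) / 14 = 18.9857
Moving ranges: 4.0, 4.6, 4.8, 2.5, 1.6, 3.1, 1.4, 0.3, 3.4, 1.4, 8.8, 6.1, 0.6; M̄R̄ = 42.6000 / 13 = 3.2769
UCL = X̄ + 3·M̄R̄/d₂ = 18.9857 + 3 × 3.2769 / 1.128 = 27.7009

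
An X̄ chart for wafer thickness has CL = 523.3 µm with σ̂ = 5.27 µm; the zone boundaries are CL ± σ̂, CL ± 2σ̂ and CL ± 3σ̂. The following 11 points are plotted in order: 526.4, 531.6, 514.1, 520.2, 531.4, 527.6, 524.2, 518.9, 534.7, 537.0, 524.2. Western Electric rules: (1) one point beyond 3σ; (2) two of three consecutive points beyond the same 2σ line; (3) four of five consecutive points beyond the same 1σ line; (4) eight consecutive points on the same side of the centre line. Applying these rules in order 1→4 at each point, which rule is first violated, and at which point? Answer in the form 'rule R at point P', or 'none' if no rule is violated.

Zone of each point (C = within 1σ̂, B = 1σ̂–2σ̂, A = 2σ̂–3σ̂, * = beyond 3σ̂; sign = side of CL): 1:+C, 2:+B, 3:-B, 4:-C, 5:+B, 6:+C, 7:+C, 8:-C, 9:+A, 10:+A, 11:+C
Rule 2 (two of three consecutive points beyond the same 2σ limit) is satisfied at point 10.

rule 2 at point 10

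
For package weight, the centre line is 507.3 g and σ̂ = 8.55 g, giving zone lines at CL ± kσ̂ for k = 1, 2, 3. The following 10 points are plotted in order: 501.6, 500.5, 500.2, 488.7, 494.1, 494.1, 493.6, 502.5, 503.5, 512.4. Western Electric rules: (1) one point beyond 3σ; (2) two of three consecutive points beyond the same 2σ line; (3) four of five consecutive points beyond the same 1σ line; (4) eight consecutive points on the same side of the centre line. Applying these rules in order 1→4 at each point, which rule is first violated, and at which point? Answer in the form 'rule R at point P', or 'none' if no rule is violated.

Zone of each point (C = within 1σ̂, B = 1σ̂–2σ̂, A = 2σ̂–3σ̂, * = beyond 3σ̂; sign = side of CL): 1:-C, 2:-C, 3:-C, 4:-A, 5:-B, 6:-B, 7:-B, 8:-C, 9:-C, 10:+C
Rule 3 (four of five consecutive points beyond the same 1σ limit) is satisfied at point 7.

rule 3 at point 7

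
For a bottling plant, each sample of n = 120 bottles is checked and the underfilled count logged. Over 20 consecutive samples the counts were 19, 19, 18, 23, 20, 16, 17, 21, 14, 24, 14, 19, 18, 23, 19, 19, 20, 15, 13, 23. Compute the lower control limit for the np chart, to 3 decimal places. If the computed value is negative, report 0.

p̄ = Σdᵢ / (k·n) = 374 / (20 × 120) = 0.15583
LCL = np̄ − 3·√(np̄(1−p̄)) = 18.7000 − 3 × 3.9731 = 6.7806

6.781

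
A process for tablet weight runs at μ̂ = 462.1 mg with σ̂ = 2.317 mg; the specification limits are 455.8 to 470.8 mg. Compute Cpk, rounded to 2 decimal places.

Cpu = (USL − μ̂) / (3σ̂) = (470.8 − 462.1) / (3 × 2.317) = 1.2516; Cpl = (μ̂ − LSL) / (3σ̂) = (462.1 − 455.8) / (3 × 2.317) = 0.9063; Cpk = min(Cpu, Cpl) = 0.9063

0.91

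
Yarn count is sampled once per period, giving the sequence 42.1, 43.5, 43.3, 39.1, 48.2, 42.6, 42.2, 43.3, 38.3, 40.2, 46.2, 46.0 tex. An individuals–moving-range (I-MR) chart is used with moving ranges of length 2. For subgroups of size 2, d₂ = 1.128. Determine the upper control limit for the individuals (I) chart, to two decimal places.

51.40

X̄ = (42.1 + 43.5 + 43.3 + 39.1 + 48.2 + 42.6 + 42.2 + 43.3 + 38.3 + 40.2 + 46.2 + 46.0) / 12 = 42.9167
Moving ranges: 1.4, 0.2, 4.2, 9.1, 5.6, 0.4, 1.1, 5.0, 1.9, 6.0, 0.2; M̄R̄ = 35.1000 / 11 = 3.1909
UCL = X̄ + 3·M̄R̄/d₂ = 42.9167 + 3 × 3.1909 / 1.128 = 51.4031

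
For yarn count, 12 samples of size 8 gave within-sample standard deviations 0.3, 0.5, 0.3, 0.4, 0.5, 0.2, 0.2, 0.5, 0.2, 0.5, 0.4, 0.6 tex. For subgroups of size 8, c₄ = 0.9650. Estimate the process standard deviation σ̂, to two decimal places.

s̄ = (0.3 + 0.5 + 0.3 + 0.4 + 0.5 + 0.2 + 0.2 + 0.5 + 0.2 + 0.5 + 0.4 + 0.6) / 12 = 0.3833
σ̂ = s̄ / c₄ = 0.3833 / 0.9650 = 0.3972

0.40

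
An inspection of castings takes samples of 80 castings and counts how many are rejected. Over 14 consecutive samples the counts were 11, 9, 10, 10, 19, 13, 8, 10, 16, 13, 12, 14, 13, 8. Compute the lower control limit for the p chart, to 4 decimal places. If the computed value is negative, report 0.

p̄ = Σdᵢ / (k·n) = 166 / (14 × 80) = 0.14821
LCL = p̄ − 3·√(p̄(1−p̄)/n) = 0.14821 − 3 × 0.03973 = 0.02904

0.0290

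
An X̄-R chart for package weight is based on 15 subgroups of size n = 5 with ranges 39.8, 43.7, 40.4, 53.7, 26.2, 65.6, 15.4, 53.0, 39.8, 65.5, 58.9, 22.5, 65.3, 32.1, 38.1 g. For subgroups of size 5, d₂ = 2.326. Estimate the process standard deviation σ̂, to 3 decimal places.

18.917

R̄ = (39.8 + 43.7 + 40.4 + 53.7 + 26.2 + 65.6 + 15.4 + 53.0 + 39.8 + 65.5 + 58.9 + 22.5 + 65.3 + 32.1 + 38.1) / 15 = 44.0000
σ̂ = R̄ / d₂ = 44.0000 / 2.326 = 18.9166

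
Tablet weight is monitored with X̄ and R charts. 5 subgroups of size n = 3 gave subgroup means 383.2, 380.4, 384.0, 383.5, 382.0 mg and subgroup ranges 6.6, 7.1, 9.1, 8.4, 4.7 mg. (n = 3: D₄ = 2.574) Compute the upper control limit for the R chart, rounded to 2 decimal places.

18.48

R̄ = (6.6 + 7.1 + 9.1 + 8.4 + 4.7) / 5 = 35.9000 / 5 = 7.1800
UCL_R = D₄·R̄ = 2.574 × 7.1800 = 18.4813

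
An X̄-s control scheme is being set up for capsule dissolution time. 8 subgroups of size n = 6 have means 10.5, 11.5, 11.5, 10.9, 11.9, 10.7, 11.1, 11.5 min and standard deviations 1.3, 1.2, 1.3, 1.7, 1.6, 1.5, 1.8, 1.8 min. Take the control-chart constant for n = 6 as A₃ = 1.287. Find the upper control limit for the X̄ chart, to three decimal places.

X̄̄ = (10.5 + 11.5 + 11.5 + 10.9 + 11.9 + 10.7 + 11.1 + 11.5) / 8 = 11.2000
s̄ = (1.3 + 1.2 + 1.3 + 1.7 + 1.6 + 1.5 + 1.8 + 1.8) / 8 = 1.5250
UCL = X̄̄ + A₃·s̄ = 11.2000 + 1.287 × 1.5250 = 13.1627

13.163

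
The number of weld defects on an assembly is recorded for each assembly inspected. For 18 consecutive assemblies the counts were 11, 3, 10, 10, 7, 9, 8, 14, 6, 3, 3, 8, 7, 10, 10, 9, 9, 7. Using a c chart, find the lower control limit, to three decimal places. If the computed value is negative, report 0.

0.000

c̄ = (11 + 3 + 10 + 10 + 7 + 9 + 8 + 14 + 6 + 3 + 3 + 8 + 7 + 10 + 10 + 9 + 9 + 7) / 18 = 144 / 18 = 8.0000
LCL = c̄ − 3√c̄ = 8.0000 − 3 × 2.8284 = -0.4853 → 0 (cannot be negative)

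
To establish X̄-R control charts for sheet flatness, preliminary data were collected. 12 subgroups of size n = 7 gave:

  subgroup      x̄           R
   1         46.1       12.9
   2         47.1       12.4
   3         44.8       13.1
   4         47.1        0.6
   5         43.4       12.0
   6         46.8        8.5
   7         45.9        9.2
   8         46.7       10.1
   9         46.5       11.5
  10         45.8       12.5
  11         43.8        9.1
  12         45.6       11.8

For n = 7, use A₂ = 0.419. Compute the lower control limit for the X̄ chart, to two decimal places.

X̄̄ = (46.1 + 47.1 + 44.8 + 47.1 + 43.4 + 46.8 + 45.9 + 46.7 + 46.5 + 45.8 + 43.8 + 45.6) / 12 = 549.6000 / 12 = 45.8000
R̄ = (12.9 + 12.4 + 13.1 + 0.6 + 12.0 + 8.5 + 9.2 + 10.1 + 11.5 + 12.5 + 9.1 + 11.8) / 12 = 123.7000 / 12 = 10.3083
LCL = X̄̄ − A₂·R̄ = 45.8000 − 0.419 × 10.3083 = 41.4808

41.48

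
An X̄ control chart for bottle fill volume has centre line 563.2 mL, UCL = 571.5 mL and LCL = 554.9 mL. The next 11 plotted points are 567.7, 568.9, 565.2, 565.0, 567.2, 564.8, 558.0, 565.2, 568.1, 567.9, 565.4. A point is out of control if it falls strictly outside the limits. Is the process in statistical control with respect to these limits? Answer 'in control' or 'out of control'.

All 11 points lie within [554.9, 571.5].

in control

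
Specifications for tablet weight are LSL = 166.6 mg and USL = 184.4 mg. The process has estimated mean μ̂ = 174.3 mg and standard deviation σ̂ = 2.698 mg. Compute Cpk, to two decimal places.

0.95

Cpu = (USL − μ̂) / (3σ̂) = (184.4 − 174.3) / (3 × 2.698) = 1.2478; Cpl = (μ̂ − LSL) / (3σ̂) = (174.3 − 166.6) / (3 × 2.698) = 0.9513; Cpk = min(Cpu, Cpl) = 0.9513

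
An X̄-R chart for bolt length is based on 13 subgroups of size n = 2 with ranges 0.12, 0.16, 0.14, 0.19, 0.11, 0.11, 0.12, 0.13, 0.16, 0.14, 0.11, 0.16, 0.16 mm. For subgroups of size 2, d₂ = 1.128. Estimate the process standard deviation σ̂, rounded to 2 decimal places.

R̄ = (0.12 + 0.16 + 0.14 + 0.19 + 0.11 + 0.11 + 0.12 + 0.13 + 0.16 + 0.14 + 0.11 + 0.16 + 0.16) / 13 = 0.1392
σ̂ = R̄ / d₂ = 0.1392 / 1.128 = 0.1234

0.12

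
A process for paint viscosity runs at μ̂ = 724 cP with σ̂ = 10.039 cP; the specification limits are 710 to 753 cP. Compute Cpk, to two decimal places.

0.46

Cpu = (USL − μ̂) / (3σ̂) = (753 − 724) / (3 × 10.039) = 0.9629; Cpl = (μ̂ − LSL) / (3σ̂) = (724 − 710) / (3 × 10.039) = 0.4649; Cpk = min(Cpu, Cpl) = 0.4649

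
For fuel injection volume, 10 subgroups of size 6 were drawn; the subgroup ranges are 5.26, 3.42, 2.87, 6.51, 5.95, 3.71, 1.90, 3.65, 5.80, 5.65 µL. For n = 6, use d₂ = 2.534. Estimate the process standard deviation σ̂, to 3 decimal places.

1.765

R̄ = (5.26 + 3.42 + 2.87 + 6.51 + 5.95 + 3.71 + 1.90 + 3.65 + 5.80 + 5.65) / 10 = 4.4720
σ̂ = R̄ / d₂ = 4.4720 / 2.534 = 1.7648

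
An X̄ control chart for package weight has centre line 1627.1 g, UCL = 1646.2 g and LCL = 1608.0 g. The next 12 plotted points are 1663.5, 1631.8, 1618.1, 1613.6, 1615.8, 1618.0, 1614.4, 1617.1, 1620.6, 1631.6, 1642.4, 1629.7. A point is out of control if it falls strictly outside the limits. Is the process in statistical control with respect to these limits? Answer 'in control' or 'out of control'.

out of control

Compare each point to [1608.0, 1646.2]: sample 1 = 1663.5 > UCL.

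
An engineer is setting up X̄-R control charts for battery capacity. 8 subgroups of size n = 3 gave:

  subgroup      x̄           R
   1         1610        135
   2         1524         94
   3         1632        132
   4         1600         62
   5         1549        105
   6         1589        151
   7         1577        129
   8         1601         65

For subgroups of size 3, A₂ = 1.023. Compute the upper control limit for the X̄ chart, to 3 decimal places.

1696.885

X̄̄ = (1610 + 1524 + 1632 + 1600 + 1549 + 1589 + 1577 + 1601) / 8 = 12682.0000 / 8 = 1585.2500
R̄ = (135 + 94 + 132 + 62 + 105 + 151 + 129 + 65) / 8 = 873.0000 / 8 = 109.1250
UCL = X̄̄ + A₂·R̄ = 1585.2500 + 1.023 × 109.1250 = 1696.8849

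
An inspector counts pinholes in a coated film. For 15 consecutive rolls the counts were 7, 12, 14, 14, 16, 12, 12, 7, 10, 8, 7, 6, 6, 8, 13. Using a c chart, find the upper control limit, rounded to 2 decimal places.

19.68

c̄ = (7 + 12 + 14 + 14 + 16 + 12 + 12 + 7 + 10 + 8 + 7 + 6 + 6 + 8 + 13) / 15 = 152 / 15 = 10.1333
UCL = c̄ + 3√c̄ = 10.1333 + 3 × √10.1333 = 10.1333 + 3 × 3.1833 = 19.6832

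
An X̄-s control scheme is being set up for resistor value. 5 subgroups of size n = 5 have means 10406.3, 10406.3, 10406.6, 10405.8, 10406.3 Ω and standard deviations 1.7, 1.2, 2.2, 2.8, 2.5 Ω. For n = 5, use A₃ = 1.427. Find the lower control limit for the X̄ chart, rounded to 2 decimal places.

10403.29

X̄̄ = (10406.3 + 10406.3 + 10406.6 + 10405.8 + 10406.3) / 5 = 10406.2600
s̄ = (1.7 + 1.2 + 2.2 + 2.8 + 2.5) / 5 = 2.0800
LCL = X̄̄ − A₃·s̄ = 10406.2600 − 1.427 × 2.0800 = 10403.2918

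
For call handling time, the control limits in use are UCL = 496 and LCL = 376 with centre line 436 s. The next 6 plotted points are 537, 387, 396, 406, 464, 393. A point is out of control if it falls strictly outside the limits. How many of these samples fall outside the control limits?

Compare each point to [376, 496]: sample 1 = 537 > UCL.

1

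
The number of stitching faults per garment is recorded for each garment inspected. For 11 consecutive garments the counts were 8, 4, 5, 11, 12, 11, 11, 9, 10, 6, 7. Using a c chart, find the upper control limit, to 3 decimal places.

17.315

c̄ = (8 + 4 + 5 + 11 + 12 + 11 + 11 + 9 + 10 + 6 + 7) / 11 = 94 / 11 = 8.5455
UCL = c̄ + 3√c̄ = 8.5455 + 3 × √8.5455 = 8.5455 + 3 × 2.9233 = 17.3152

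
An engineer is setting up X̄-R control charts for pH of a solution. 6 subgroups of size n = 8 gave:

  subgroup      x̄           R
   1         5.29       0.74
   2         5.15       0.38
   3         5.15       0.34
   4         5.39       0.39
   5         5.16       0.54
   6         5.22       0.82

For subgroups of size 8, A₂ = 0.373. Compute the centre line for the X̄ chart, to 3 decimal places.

5.227

X̄̄ = (5.29 + 5.15 + 5.15 + 5.39 + 5.16 + 5.22) / 6 = 31.3600 / 6 = 5.2267
CL = X̄̄ = 5.2267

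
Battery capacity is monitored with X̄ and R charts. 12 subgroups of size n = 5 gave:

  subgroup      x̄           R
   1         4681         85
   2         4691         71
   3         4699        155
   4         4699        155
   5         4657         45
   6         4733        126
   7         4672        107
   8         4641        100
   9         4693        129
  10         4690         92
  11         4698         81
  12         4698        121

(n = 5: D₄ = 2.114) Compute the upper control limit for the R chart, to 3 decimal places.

223.203

R̄ = (85 + 71 + 155 + 155 + 45 + 126 + 107 + 100 + 129 + 92 + 81 + 121) / 12 = 1267.0000 / 12 = 105.5833
UCL_R = D₄·R̄ = 2.114 × 105.5833 = 223.2032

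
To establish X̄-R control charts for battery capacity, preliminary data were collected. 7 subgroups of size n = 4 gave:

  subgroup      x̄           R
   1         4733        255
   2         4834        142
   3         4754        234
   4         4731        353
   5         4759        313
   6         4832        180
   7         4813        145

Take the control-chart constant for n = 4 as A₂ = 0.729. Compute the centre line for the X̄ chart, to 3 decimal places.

4779.429

X̄̄ = (4733 + 4834 + 4754 + 4731 + 4759 + 4832 + 4813) / 7 = 33456.0000 / 7 = 4779.4286
CL = X̄̄ = 4779.4286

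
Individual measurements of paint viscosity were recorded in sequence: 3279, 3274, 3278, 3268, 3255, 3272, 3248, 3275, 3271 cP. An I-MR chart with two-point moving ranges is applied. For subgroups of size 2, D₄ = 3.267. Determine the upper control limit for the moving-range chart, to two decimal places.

Moving ranges: 5, 4, 10, 13, 17, 24, 27, 4; M̄R̄ = 104.0000 / 8 = 13.0000
UCL_MR = D₄·M̄R̄ = 3.267 × 13.0000 = 42.4710

42.47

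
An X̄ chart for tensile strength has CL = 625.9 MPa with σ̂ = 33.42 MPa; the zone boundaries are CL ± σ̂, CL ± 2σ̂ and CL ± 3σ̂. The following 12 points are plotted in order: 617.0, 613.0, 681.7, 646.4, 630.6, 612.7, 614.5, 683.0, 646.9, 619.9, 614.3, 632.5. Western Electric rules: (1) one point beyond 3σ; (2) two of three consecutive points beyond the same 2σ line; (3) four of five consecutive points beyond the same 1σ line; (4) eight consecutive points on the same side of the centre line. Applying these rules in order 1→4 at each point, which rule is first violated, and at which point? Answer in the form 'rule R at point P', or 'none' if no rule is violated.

none

Zone of each point (C = within 1σ̂, B = 1σ̂–2σ̂, A = 2σ̂–3σ̂, * = beyond 3σ̂; sign = side of CL): 1:-C, 2:-C, 3:+B, 4:+C, 5:+C, 6:-C, 7:-C, 8:+B, 9:+C, 10:-C, 11:-C, 12:+C
No rule fires across all 12 points.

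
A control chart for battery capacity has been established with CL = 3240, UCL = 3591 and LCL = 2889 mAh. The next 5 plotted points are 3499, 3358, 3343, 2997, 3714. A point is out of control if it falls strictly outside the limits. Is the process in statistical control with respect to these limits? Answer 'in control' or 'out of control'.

out of control

Compare each point to [2889, 3591]: sample 5 = 3714 > UCL.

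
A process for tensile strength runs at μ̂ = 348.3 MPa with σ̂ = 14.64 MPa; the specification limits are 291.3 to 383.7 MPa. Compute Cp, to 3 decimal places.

Cp = (USL − LSL) / (6σ̂) = (383.7 − 291.3) / (6 × 14.64) = 92.4000 / 87.8400 = 1.0519

1.052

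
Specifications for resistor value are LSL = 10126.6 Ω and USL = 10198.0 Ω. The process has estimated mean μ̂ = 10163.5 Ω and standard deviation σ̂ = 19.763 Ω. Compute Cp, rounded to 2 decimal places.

0.60

Cp = (USL − LSL) / (6σ̂) = (10198.0 − 10126.6) / (6 × 19.763) = 71.4000 / 118.5780 = 0.6021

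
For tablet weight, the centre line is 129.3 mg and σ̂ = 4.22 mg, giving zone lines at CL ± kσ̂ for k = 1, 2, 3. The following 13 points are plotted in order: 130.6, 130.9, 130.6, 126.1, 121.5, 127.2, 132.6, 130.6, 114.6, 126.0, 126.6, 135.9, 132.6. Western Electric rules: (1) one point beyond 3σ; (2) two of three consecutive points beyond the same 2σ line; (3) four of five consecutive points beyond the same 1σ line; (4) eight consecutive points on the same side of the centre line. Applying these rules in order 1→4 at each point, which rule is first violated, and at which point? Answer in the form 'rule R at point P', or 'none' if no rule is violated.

rule 1 at point 9

Zone of each point (C = within 1σ̂, B = 1σ̂–2σ̂, A = 2σ̂–3σ̂, * = beyond 3σ̂; sign = side of CL): 1:+C, 2:+C, 3:+C, 4:-C, 5:-B, 6:-C, 7:+C, 8:+C, 9:-*, 10:-C, 11:-C, 12:+B, 13:+C
Rule 1 (one point beyond the 3σ limits) is satisfied at point 9.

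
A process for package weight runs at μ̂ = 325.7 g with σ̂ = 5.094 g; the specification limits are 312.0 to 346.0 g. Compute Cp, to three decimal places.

1.112

Cp = (USL − LSL) / (6σ̂) = (346.0 − 312.0) / (6 × 5.094) = 34.0000 / 30.5640 = 1.1124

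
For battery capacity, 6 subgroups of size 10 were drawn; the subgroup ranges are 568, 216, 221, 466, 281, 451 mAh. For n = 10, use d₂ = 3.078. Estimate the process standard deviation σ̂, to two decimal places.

119.29

R̄ = (568 + 216 + 221 + 466 + 281 + 451) / 6 = 367.1667
σ̂ = R̄ / d₂ = 367.1667 / 3.078 = 119.2874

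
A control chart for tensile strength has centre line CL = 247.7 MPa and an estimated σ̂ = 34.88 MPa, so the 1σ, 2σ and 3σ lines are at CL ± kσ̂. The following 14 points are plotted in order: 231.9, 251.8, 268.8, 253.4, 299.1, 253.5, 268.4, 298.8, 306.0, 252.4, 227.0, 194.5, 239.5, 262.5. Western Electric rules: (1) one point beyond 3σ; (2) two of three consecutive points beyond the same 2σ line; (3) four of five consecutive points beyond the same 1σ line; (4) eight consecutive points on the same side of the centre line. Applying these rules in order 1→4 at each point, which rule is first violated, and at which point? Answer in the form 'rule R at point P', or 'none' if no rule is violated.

Zone of each point (C = within 1σ̂, B = 1σ̂–2σ̂, A = 2σ̂–3σ̂, * = beyond 3σ̂; sign = side of CL): 1:-C, 2:+C, 3:+C, 4:+C, 5:+B, 6:+C, 7:+C, 8:+B, 9:+B, 10:+C, 11:-C, 12:-B, 13:-C, 14:+C
Rule 4 (eight consecutive points on the same side of the centre line) is satisfied at point 9.

rule 4 at point 9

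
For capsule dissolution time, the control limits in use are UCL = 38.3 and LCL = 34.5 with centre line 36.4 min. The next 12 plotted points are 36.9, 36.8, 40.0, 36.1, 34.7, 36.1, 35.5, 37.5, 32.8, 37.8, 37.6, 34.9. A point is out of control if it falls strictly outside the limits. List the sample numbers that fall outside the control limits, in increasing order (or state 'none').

3, 9

Compare each point to [34.5, 38.3]: sample 3 = 40.0 > UCL; sample 9 = 32.8 < LCL.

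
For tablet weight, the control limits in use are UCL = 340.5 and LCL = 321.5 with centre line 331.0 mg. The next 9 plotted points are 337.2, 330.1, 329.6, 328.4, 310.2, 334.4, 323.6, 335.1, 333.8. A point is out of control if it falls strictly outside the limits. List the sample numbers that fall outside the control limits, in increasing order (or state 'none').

Compare each point to [321.5, 340.5]: sample 5 = 310.2 < LCL.

5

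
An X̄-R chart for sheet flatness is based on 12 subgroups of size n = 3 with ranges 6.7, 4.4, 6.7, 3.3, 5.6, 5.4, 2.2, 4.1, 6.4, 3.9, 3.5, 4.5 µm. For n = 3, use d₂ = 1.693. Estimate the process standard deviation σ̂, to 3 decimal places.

2.791

R̄ = (6.7 + 4.4 + 6.7 + 3.3 + 5.6 + 5.4 + 2.2 + 4.1 + 6.4 + 3.9 + 3.5 + 4.5) / 12 = 4.7250
σ̂ = R̄ / d₂ = 4.7250 / 1.693 = 2.7909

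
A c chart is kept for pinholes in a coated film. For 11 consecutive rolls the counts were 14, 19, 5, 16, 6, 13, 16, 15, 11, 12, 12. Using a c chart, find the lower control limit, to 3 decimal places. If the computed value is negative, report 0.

c̄ = (14 + 19 + 5 + 16 + 6 + 13 + 16 + 15 + 11 + 12 + 12) / 11 = 139 / 11 = 12.6364
LCL = c̄ − 3√c̄ = 12.6364 − 3 × 3.5548 = 1.9721

1.972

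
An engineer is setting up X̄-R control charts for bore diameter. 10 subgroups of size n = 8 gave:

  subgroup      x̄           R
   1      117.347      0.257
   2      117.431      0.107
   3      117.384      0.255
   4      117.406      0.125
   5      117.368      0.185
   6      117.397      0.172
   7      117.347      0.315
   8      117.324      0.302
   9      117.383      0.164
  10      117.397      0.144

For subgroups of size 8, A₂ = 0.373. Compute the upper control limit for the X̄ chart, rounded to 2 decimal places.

X̄̄ = (117.347 + 117.431 + 117.384 + 117.406 + 117.368 + 117.397 + 117.347 + 117.324 + 117.383 + 117.397) / 10 = 1173.7840 / 10 = 117.3784
R̄ = (0.257 + 0.107 + 0.255 + 0.125 + 0.185 + 0.172 + 0.315 + 0.302 + 0.164 + 0.144) / 10 = 2.0260 / 10 = 0.2026
UCL = X̄̄ + A₂·R̄ = 117.3784 + 0.373 × 0.2026 = 117.4540

117.45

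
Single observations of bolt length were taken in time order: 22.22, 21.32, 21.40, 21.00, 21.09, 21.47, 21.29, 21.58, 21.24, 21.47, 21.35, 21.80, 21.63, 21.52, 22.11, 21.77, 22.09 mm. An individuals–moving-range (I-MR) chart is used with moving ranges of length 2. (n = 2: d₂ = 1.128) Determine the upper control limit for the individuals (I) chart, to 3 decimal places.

X̄ = (22.22 + 21.32 + 21.40 + 21.00 + 21.09 + 21.47 + 21.29 + 21.58 + 21.24 + 21.47 + 21.35 + 21.80 + 21.63 + 21.52 + 22.11 + 21.77 + 22.09) / 17 = 21.5500
Moving ranges: 0.90, 0.08, 0.40, 0.09, 0.38, 0.18, 0.29, 0.34, 0.23, 0.12, 0.45, 0.17, 0.11, 0.59, 0.34, 0.32; M̄R̄ = 4.9900 / 16 = 0.3119
UCL = X̄ + 3·M̄R̄/d₂ = 21.5500 + 3 × 0.3119 / 1.128 = 22.3795

22.379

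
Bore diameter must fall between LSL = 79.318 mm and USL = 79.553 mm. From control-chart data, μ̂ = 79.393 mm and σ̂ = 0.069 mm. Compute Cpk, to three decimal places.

0.362

Cpu = (USL − μ̂) / (3σ̂) = (79.553 − 79.393) / (3 × 0.069) = 0.7729; Cpl = (μ̂ − LSL) / (3σ̂) = (79.393 − 79.318) / (3 × 0.069) = 0.3623; Cpk = min(Cpu, Cpl) = 0.3623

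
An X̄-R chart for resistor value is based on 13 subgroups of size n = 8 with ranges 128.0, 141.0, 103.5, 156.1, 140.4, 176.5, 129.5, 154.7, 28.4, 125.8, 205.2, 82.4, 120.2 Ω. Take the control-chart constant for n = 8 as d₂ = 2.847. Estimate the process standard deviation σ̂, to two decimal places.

45.71

R̄ = (128.0 + 141.0 + 103.5 + 156.1 + 140.4 + 176.5 + 129.5 + 154.7 + 28.4 + 125.8 + 205.2 + 82.4 + 120.2) / 13 = 130.1308
σ̂ = R̄ / d₂ = 130.1308 / 2.847 = 45.7080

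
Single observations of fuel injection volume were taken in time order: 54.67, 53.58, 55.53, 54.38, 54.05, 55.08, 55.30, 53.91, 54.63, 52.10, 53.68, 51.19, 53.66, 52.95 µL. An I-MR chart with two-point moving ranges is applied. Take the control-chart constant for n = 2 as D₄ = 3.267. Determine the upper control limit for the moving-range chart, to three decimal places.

Moving ranges: 1.09, 1.95, 1.15, 0.33, 1.03, 0.22, 1.39, 0.72, 2.53, 1.58, 2.49, 2.47, 0.71; M̄R̄ = 17.6600 / 13 = 1.3585
UCL_MR = D₄·M̄R̄ = 3.267 × 1.3585 = 4.4381

4.438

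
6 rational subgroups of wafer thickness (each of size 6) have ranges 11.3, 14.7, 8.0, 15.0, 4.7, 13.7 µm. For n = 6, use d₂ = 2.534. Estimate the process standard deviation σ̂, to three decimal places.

R̄ = (11.3 + 14.7 + 8.0 + 15.0 + 4.7 + 13.7) / 6 = 11.2333
σ̂ = R̄ / d₂ = 11.2333 / 2.534 = 4.4330

4.433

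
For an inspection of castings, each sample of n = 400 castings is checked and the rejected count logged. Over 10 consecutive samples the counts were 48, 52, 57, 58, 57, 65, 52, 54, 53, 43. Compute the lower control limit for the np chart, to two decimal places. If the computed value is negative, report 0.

33.41

p̄ = Σdᵢ / (k·n) = 539 / (10 × 400) = 0.13475
LCL = np̄ − 3·√(np̄(1−p̄)) = 53.9000 − 3 × 6.8291 = 33.4126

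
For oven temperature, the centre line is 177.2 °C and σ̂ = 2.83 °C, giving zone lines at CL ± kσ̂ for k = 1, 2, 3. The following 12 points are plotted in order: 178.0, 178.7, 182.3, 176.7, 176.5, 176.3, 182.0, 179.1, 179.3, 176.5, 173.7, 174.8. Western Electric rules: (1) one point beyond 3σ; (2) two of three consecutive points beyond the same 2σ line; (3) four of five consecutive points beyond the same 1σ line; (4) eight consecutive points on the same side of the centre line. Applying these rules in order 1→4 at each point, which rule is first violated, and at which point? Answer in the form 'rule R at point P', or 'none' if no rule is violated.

none

Zone of each point (C = within 1σ̂, B = 1σ̂–2σ̂, A = 2σ̂–3σ̂, * = beyond 3σ̂; sign = side of CL): 1:+C, 2:+C, 3:+B, 4:-C, 5:-C, 6:-C, 7:+B, 8:+C, 9:+C, 10:-C, 11:-B, 12:-C
No rule fires across all 12 points.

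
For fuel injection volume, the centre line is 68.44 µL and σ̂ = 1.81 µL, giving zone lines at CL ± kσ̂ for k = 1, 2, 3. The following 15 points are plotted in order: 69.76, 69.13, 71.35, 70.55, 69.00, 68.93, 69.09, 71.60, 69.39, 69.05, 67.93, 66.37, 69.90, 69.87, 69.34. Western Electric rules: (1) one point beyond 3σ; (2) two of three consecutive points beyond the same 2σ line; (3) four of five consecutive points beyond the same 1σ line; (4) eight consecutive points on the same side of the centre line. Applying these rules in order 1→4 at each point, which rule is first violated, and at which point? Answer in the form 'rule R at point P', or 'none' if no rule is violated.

Zone of each point (C = within 1σ̂, B = 1σ̂–2σ̂, A = 2σ̂–3σ̂, * = beyond 3σ̂; sign = side of CL): 1:+C, 2:+C, 3:+B, 4:+B, 5:+C, 6:+C, 7:+C, 8:+B, 9:+C, 10:+C, 11:-C, 12:-B, 13:+C, 14:+C, 15:+C
Rule 4 (eight consecutive points on the same side of the centre line) is satisfied at point 8.

rule 4 at point 8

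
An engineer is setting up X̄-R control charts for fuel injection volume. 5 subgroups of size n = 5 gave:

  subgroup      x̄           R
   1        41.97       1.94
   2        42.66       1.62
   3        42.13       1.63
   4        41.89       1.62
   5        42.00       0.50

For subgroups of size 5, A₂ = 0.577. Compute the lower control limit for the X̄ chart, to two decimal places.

41.29

X̄̄ = (41.97 + 42.66 + 42.13 + 41.89 + 42.00) / 5 = 210.6500 / 5 = 42.1300
R̄ = (1.94 + 1.62 + 1.63 + 1.62 + 0.50) / 5 = 7.3100 / 5 = 1.4620
LCL = X̄̄ − A₂·R̄ = 42.1300 − 0.577 × 1.4620 = 41.2864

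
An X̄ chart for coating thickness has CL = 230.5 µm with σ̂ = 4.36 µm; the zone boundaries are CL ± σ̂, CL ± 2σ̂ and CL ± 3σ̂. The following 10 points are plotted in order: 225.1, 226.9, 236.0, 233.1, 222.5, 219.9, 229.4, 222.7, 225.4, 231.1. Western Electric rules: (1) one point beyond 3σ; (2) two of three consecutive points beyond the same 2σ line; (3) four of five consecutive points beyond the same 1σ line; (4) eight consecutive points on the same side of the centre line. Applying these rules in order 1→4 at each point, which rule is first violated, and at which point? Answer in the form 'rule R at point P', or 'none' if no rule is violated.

Zone of each point (C = within 1σ̂, B = 1σ̂–2σ̂, A = 2σ̂–3σ̂, * = beyond 3σ̂; sign = side of CL): 1:-B, 2:-C, 3:+B, 4:+C, 5:-B, 6:-A, 7:-C, 8:-B, 9:-B, 10:+C
Rule 3 (four of five consecutive points beyond the same 1σ limit) is satisfied at point 9.

rule 3 at point 9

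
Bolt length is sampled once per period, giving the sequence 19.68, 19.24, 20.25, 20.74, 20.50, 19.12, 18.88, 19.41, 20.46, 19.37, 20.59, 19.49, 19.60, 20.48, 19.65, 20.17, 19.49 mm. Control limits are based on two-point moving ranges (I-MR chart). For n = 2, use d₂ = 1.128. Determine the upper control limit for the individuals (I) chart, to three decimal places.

X̄ = (19.68 + 19.24 + 20.25 + 20.74 + 20.50 + 19.12 + 18.88 + 19.41 + 20.46 + 19.37 + 20.59 + 19.49 + 19.60 + 20.48 + 19.65 + 20.17 + 19.49) / 17 = 19.8306
Moving ranges: 0.44, 1.01, 0.49, 0.24, 1.38, 0.24, 0.53, 1.05, 1.09, 1.22, 1.10, 0.11, 0.88, 0.83, 0.52, 0.68; M̄R̄ = 11.8100 / 16 = 0.7381
UCL = X̄ + 3·M̄R̄/d₂ = 19.8306 + 3 × 0.7381 / 1.128 = 21.7937

21.794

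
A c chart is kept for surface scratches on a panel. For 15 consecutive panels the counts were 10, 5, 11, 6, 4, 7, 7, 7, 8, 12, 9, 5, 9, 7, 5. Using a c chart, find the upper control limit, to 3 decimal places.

15.664

c̄ = (10 + 5 + 11 + 6 + 4 + 7 + 7 + 7 + 8 + 12 + 9 + 5 + 9 + 7 + 5) / 15 = 112 / 15 = 7.4667
UCL = c̄ + 3√c̄ = 7.4667 + 3 × √7.4667 = 7.4667 + 3 × 2.7325 = 15.6642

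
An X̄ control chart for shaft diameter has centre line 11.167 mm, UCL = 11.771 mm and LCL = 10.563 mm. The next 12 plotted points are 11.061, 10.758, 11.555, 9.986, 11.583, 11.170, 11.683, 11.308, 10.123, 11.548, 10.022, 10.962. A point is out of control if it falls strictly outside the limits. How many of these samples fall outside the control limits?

Compare each point to [10.563, 11.771]: sample 4 = 9.986 < LCL; sample 9 = 10.123 < LCL; sample 11 = 10.022 < LCL.

3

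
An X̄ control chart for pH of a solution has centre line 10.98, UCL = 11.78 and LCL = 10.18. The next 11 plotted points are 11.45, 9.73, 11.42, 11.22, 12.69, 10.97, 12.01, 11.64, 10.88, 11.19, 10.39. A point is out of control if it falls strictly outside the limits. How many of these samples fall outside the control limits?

3

Compare each point to [10.18, 11.78]: sample 2 = 9.73 < LCL; sample 5 = 12.69 > UCL; sample 7 = 12.01 > UCL.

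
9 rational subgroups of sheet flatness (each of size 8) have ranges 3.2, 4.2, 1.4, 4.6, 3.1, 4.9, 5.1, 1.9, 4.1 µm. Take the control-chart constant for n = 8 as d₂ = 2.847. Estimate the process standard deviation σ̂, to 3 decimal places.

1.268

R̄ = (3.2 + 4.2 + 1.4 + 4.6 + 3.1 + 4.9 + 5.1 + 1.9 + 4.1) / 9 = 3.6111
σ̂ = R̄ / d₂ = 3.6111 / 2.847 = 1.2684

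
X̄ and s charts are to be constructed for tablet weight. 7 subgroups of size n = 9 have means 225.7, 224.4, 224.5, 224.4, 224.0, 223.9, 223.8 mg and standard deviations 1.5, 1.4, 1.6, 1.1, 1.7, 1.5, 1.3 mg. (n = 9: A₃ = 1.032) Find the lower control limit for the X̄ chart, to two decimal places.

222.90

X̄̄ = (225.7 + 224.4 + 224.5 + 224.4 + 224.0 + 223.9 + 223.8) / 7 = 224.3857
s̄ = (1.5 + 1.4 + 1.6 + 1.1 + 1.7 + 1.5 + 1.3) / 7 = 1.4429
LCL = X̄̄ − A₃·s̄ = 224.3857 − 1.032 × 1.4429 = 222.8967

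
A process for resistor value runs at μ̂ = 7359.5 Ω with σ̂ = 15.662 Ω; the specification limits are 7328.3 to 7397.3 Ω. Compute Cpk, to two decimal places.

0.66

Cpu = (USL − μ̂) / (3σ̂) = (7397.3 − 7359.5) / (3 × 15.662) = 0.8045; Cpl = (μ̂ − LSL) / (3σ̂) = (7359.5 − 7328.3) / (3 × 15.662) = 0.6640; Cpk = min(Cpu, Cpl) = 0.6640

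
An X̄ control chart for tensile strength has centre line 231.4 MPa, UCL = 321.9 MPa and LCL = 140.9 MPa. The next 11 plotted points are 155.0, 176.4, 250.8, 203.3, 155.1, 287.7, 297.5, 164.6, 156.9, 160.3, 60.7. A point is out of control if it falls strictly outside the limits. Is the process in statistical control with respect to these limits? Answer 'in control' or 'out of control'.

Compare each point to [140.9, 321.9]: sample 11 = 60.7 < LCL.

out of control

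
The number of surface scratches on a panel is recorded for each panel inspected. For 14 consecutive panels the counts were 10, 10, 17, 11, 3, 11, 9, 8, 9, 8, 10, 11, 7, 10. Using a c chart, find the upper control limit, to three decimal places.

c̄ = (10 + 10 + 17 + 11 + 3 + 11 + 9 + 8 + 9 + 8 + 10 + 11 + 7 + 10) / 14 = 134 / 14 = 9.5714
UCL = c̄ + 3√c̄ = 9.5714 + 3 × √9.5714 = 9.5714 + 3 × 3.0938 = 18.8527

18.853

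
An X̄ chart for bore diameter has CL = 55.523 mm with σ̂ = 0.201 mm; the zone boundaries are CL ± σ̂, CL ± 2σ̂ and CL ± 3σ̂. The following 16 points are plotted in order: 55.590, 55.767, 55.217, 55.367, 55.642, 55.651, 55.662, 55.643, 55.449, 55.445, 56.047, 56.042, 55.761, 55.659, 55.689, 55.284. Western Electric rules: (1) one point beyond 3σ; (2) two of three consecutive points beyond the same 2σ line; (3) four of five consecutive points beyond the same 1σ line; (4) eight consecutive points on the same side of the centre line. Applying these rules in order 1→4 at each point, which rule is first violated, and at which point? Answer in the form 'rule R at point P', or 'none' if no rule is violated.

rule 2 at point 12

Zone of each point (C = within 1σ̂, B = 1σ̂–2σ̂, A = 2σ̂–3σ̂, * = beyond 3σ̂; sign = side of CL): 1:+C, 2:+B, 3:-B, 4:-C, 5:+C, 6:+C, 7:+C, 8:+C, 9:-C, 10:-C, 11:+A, 12:+A, 13:+B, 14:+C, 15:+C, 16:-B
Rule 2 (two of three consecutive points beyond the same 2σ limit) is satisfied at point 12.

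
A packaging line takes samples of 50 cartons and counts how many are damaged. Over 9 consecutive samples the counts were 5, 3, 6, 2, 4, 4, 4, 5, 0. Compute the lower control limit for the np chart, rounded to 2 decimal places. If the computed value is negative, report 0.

p̄ = Σdᵢ / (k·n) = 33 / (9 × 50) = 0.07333
LCL = np̄ − 3·√(np̄(1−p̄)) = 3.6667 − 3 × 1.8433 = -1.8633 → 0 (negative, so LCL = 0)

0.00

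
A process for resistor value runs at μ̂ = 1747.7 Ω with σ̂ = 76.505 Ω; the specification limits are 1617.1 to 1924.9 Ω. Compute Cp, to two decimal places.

0.67

Cp = (USL − LSL) / (6σ̂) = (1924.9 − 1617.1) / (6 × 76.505) = 307.8000 / 459.0300 = 0.6705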